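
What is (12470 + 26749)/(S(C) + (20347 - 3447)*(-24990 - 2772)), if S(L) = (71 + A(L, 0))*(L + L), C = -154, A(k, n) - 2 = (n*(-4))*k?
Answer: -39219/469200284 ≈ -8.3587e-5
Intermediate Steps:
A(k, n) = 2 - 4*k*n (A(k, n) = 2 + (n*(-4))*k = 2 + (-4*n)*k = 2 - 4*k*n)
S(L) = 146*L (S(L) = (71 + (2 - 4*L*0))*(L + L) = (71 + (2 + 0))*(2*L) = (71 + 2)*(2*L) = 73*(2*L) = 146*L)
(12470 + 26749)/(S(C) + (20347 - 3447)*(-24990 - 2772)) = (12470 + 26749)/(146*(-154) + (20347 - 3447)*(-24990 - 2772)) = 39219/(-22484 + 16900*(-27762)) = 39219/(-22484 - 469177800) = 39219/(-469200284) = 39219*(-1/469200284) = -39219/469200284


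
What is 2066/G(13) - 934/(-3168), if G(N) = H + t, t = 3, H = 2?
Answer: 3274879/7920 ≈ 413.49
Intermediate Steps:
G(N) = 5 (G(N) = 2 + 3 = 5)
2066/G(13) - 934/(-3168) = 2066/5 - 934/(-3168) = 2066*(⅕) - 934*(-1/3168) = 2066/5 + 467/1584 = 3274879/7920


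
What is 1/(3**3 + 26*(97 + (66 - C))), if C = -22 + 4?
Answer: 1/4733 ≈ 0.00021128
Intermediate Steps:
C = -18
1/(3**3 + 26*(97 + (66 - C))) = 1/(3**3 + 26*(97 + (66 - 1*(-18)))) = 1/(27 + 26*(97 + (66 + 18))) = 1/(27 + 26*(97 + 84)) = 1/(27 + 26*181) = 1/(27 + 4706) = 1/4733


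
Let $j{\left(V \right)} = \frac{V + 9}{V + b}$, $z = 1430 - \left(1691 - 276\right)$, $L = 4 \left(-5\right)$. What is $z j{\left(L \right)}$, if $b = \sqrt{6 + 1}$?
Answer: $\frac{1100}{131} + \frac{55 \sqrt{7}}{131} \approx 9.5078$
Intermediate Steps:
$L = -20$
$b = \sqrt{7} \approx 2.6458$
$z = 15$ ($z = 1430 - \left(1691 - 276\right) = 1430 - 1415 = 15$)
$j{\left(V \right)} = \frac{9 + V}{V + \sqrt{7}}$ ($j{\left(V \right)} = \frac{V + 9}{V + \sqrt{7}} = \frac{9 + V}{V + \sqrt{7}}$)
$z j{\left(L \right)} = 15 \frac{9 - 20}{-20 + \sqrt{7}} = 15 \frac{1}{-20 + \sqrt{7}} \left(-11\right) = 15 \left(- \frac{11}{-20 + \sqrt{7}}\right) = - \frac{165}{-20 + \sqrt{7}}$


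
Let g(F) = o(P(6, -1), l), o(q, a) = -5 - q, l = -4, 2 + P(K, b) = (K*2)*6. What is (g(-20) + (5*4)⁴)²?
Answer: 25576005625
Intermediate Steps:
P(K, b) = -2 + 12*K (P(K, b) = -2 + (K*2)*6 = -2 + (2*K)*6 = -2 + 12*K)
g(F) = -75 (g(F) = -5 - (-2 + 12*6) = -5 - (-2 + 72) = -5 - 1*70 = -5 - 70 = -75)
(g(-20) + (5*4)⁴)² = (-75 + (5*4)⁴)² = (-75 + 20⁴)² = (-75 + 160000)² = 159925² = 25576005625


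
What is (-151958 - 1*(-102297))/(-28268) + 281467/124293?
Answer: 14129023829/3513514524 ≈ 4.0213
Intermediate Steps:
(-151958 - 1*(-102297))/(-28268) + 281467/124293 = (-151958 + 102297)*(-1/28268) + 281467*(1/124293) = -49661*(-1/28268) + 281467/124293 = 49661/28268 + 281467/124293 = 14129023829/3513514524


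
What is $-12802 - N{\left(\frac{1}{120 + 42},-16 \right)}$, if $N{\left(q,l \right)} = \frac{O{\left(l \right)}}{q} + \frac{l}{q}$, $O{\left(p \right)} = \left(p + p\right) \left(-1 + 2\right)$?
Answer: $-5026$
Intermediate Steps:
$O{\left(p \right)} = 2 p$ ($O{\left(p \right)} = 2 p 1 = 2 p$)
$N{\left(q,l \right)} = \frac{3 l}{q}$ ($N{\left(q,l \right)} = \frac{2 l}{q} + \frac{l}{q} = \frac{3 l}{q}$)
$-12802 - N{\left(\frac{1}{120 + 42},-16 \right)} = -12802 - 3 \left(-16\right) \frac{1}{\frac{1}{120 + 42}} = -12802 - 3 \left(-16\right) \frac{1}{\frac{1}{162}} = -12802 - 3 \left(-16\right) 162 = -12802 - -7776 = -12802 + 7776 = -5026$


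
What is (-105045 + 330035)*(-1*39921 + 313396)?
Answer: 61529140250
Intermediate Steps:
(-105045 + 330035)*(-1*39921 + 313396) = 224990*(-39921 + 313396) = 224990*273475 = 61529140250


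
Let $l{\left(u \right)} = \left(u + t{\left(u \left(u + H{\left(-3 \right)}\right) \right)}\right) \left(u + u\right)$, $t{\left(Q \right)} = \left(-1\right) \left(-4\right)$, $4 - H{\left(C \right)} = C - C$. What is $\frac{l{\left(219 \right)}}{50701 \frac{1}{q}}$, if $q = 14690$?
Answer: $\frac{1434831060}{50701} \approx 28300.0$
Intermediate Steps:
$H{\left(C \right)} = 4$ ($H{\left(C \right)} = 4 - \left(C - C\right) = 4 - 0 = 4 + 0 = 4$)
$t{\left(Q \right)} = 4$
$l{\left(u \right)} = 2 u \left(4 + u\right)$ ($l{\left(u \right)} = \left(u + 4\right) \left(u + u\right) = \left(4 + u\right) 2 u = 2 u \left(4 + u\right)$)
$\frac{l{\left(219 \right)}}{50701 \frac{1}{q}} = \frac{2 \cdot 219 \left(4 + 219\right)}{50701 \cdot \frac{1}{14690}} = \frac{2 \cdot 219 \cdot 223}{50701 \cdot \frac{1}{14690}} = \frac{97674}{\frac{50701}{14690}} = 97674 \cdot \frac{14690}{50701} = \frac{1434831060}{50701}$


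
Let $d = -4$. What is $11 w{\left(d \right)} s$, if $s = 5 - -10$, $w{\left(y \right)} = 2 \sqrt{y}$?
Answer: $660 i \approx 660.0 i$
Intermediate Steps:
$s = 15$ ($s = 5 + 10 = 15$)
$11 w{\left(d \right)} s = 11 \cdot 2 \sqrt{-4} \cdot 15 = 11 \cdot 2 \cdot 2 i 15 = 11 \cdot 4 i 15 = 44 i 15 = 660 i$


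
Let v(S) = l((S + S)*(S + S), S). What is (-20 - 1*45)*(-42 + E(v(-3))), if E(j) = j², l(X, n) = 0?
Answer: 2730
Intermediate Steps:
v(S) = 0
(-20 - 1*45)*(-42 + E(v(-3))) = (-20 - 1*45)*(-42 + 0²) = (-20 - 45)*(-42 + 0) = -65*(-42) = 2730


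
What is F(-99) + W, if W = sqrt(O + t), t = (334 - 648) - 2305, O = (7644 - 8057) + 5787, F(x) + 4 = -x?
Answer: 95 + sqrt(2755) ≈ 147.49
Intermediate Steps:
F(x) = -4 - x
O = 5374 (O = -413 + 5787 = 5374)
t = -2619 (t = -314 - 2305 = -2619)
W = sqrt(2755) (W = sqrt(5374 - 2619) = sqrt(2755) ≈ 52.488)
F(-99) + W = (-4 - 1*(-99)) + sqrt(2755) = (-4 + 99) + sqrt(2755) = 95 + sqrt(2755)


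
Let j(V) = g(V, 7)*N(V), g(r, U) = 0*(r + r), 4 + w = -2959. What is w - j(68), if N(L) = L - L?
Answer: -2963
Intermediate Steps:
w = -2963 (w = -4 - 2959 = -2963)
g(r, U) = 0 (g(r, U) = 0*(2*r) = 0)
N(L) = 0
j(V) = 0 (j(V) = 0*0 = 0)
w - j(68) = -2963 - 1*0 = -2963 + 0 = -2963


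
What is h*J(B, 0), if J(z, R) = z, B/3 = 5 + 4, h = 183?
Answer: 4941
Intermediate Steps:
B = 27 (B = 3*(5 + 4) = 3*9 = 27)
h*J(B, 0) = 183*27 = 4941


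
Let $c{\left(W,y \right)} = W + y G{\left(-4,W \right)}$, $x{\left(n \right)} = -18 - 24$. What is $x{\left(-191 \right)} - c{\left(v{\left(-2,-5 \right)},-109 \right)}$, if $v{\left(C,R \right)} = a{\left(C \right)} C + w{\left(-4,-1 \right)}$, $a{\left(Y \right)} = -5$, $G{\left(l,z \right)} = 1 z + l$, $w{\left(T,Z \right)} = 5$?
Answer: $1142$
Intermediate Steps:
$x{\left(n \right)} = -42$ ($x{\left(n \right)} = -18 - 24 = -42$)
$G{\left(l,z \right)} = l + z$ ($G{\left(l,z \right)} = z + l = l + z$)
$v{\left(C,R \right)} = 5 - 5 C$ ($v{\left(C,R \right)} = - 5 C + 5 = 5 - 5 C$)
$c{\left(W,y \right)} = W + y \left(-4 + W\right)$
$x{\left(-191 \right)} - c{\left(v{\left(-2,-5 \right)},-109 \right)} = -42 - \left(\left(5 - -10\right) - 109 \left(-4 + \left(5 - -10\right)\right)\right) = -42 - \left(\left(5 + 10\right) - 109 \left(-4 + \left(5 + 10\right)\right)\right) = -42 - \left(15 - 109 \left(-4 + 15\right)\right) = -42 - \left(15 - 1199\right) = -42 - -1184 = -42 + 1184 = 1142$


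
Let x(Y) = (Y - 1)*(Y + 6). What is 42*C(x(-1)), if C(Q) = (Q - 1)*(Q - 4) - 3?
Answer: 6342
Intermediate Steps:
x(Y) = (-1 + Y)*(6 + Y)
C(Q) = -3 + (-1 + Q)*(-4 + Q) (C(Q) = (-1 + Q)*(-4 + Q) - 3 = -3 + (-1 + Q)*(-4 + Q))
42*C(x(-1)) = 42*(1 + (-6 + (-1)**2 + 5*(-1))**2 - 5*(-6 + (-1)**2 + 5*(-1))) = 42*(1 + (-6 + 1 - 5)**2 - 5*(-6 + 1 - 5)) = 42*(1 + (-10)**2 - 5*(-10)) = 42*(1 + 100 + 50) = 42*151 = 6342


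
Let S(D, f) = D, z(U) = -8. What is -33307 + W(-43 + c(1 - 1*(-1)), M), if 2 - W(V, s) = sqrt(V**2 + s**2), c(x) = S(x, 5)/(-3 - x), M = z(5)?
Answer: -33305 - sqrt(48689)/5 ≈ -33349.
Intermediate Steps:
M = -8
c(x) = x/(-3 - x)
W(V, s) = 2 - sqrt(V**2 + s**2)
-33307 + W(-43 + c(1 - 1*(-1)), M) = -33307 + (2 - sqrt((-43 - (1 - 1*(-1))/(3 + (1 - 1*(-1))))**2 + (-8)**2)) = -33307 + (2 - sqrt((-43 - (1 + 1)/(3 + (1 + 1)))**2 + 64)) = -33307 + (2 - sqrt((-43 - 1*2/(3 + 2))**2 + 64)) = -33307 + (2 - sqrt((-43 - 1*2/5)**2 + 64)) = -33307 + (2 - sqrt((-43 - 1*2*1/5)**2 + 64)) = -33307 + (2 - sqrt((-43 - 2/5)**2 + 64)) = -33307 + (2 - sqrt((-217/5)**2 + 64)) = -33307 + (2 - sqrt(47089/25 + 64)) = -33307 + (2 - sqrt(48689/25)) = -33307 + (2 - sqrt(48689)/5) = -33305 - sqrt(48689)/5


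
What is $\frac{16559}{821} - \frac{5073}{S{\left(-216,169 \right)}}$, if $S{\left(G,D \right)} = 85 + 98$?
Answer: $- \frac{378212}{50081} \approx -7.552$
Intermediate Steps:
$S{\left(G,D \right)} = 183$
$\frac{16559}{821} - \frac{5073}{S{\left(-216,169 \right)}} = \frac{16559}{821} - \frac{5073}{183} = 16559 \cdot \frac{1}{821} - \frac{1691}{61} = \frac{16559}{821} - \frac{1691}{61} = - \frac{378212}{50081}$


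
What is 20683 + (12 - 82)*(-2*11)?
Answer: 22223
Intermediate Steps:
20683 + (12 - 82)*(-2*11) = 20683 - 70*(-22) = 20683 + 1540 = 22223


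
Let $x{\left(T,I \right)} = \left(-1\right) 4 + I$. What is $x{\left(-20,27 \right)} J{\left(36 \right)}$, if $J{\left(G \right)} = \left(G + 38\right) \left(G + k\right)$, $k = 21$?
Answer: $97014$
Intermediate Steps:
$x{\left(T,I \right)} = -4 + I$
$J{\left(G \right)} = \left(21 + G\right) \left(38 + G\right)$ ($J{\left(G \right)} = \left(G + 38\right) \left(G + 21\right) = \left(38 + G\right) \left(21 + G\right) = \left(21 + G\right) \left(38 + G\right)$)
$x{\left(-20,27 \right)} J{\left(36 \right)} = \left(-4 + 27\right) \left(798 + 36^{2} + 59 \cdot 36\right) = 23 \left(798 + 1296 + 2124\right) = 23 \cdot 4218 = 97014$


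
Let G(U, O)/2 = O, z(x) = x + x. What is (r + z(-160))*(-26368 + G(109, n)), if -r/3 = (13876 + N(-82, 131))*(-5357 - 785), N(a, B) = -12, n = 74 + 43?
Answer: -6676132681696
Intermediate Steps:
z(x) = 2*x
n = 117
G(U, O) = 2*O
r = 255458064 (r = -3*(13876 - 12)*(-5357 - 785) = -41592*(-6142) = -3*(-85152688) = 255458064)
(r + z(-160))*(-26368 + G(109, n)) = (255458064 + 2*(-160))*(-26368 + 2*117) = (255458064 - 320)*(-26368 + 234) = 255457744*(-26134) = -6676132681696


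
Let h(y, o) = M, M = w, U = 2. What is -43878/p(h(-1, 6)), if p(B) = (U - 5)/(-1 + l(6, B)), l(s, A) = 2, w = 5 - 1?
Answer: 14626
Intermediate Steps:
w = 4
M = 4
h(y, o) = 4
p(B) = -3 (p(B) = (2 - 5)/(-1 + 2) = -3/1 = -3*1 = -3)
-43878/p(h(-1, 6)) = -43878/(-3) = -43878*(-1)/3 = -618*(-71/3) = 14626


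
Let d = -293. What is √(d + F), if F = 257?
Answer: 6*I ≈ 6.0*I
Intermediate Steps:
√(d + F) = √(-293 + 257) = √(-36) = 6*I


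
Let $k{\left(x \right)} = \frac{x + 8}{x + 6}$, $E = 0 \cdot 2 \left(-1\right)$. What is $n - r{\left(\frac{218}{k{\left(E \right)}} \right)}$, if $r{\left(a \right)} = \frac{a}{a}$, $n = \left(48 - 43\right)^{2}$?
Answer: $24$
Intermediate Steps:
$E = 0$ ($E = 0 \left(-1\right) = 0$)
$k{\left(x \right)} = \frac{8 + x}{6 + x}$
$n = 25$ ($n = 5^{2} = 25$)
$r{\left(a \right)} = 1$
$n - r{\left(\frac{218}{k{\left(E \right)}} \right)} = 25 - 1 = 24$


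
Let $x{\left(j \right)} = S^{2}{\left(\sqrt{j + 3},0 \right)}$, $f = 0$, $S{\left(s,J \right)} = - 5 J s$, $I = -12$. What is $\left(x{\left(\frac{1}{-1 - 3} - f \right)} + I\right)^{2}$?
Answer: $144$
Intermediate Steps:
$S{\left(s,J \right)} = - 5 J s$
$x{\left(j \right)} = 0$ ($x{\left(j \right)} = \left(\left(-5\right) 0 \sqrt{j + 3}\right)^{2} = \left(\left(-5\right) 0 \sqrt{3 + j}\right)^{2} = 0^{2} = 0$)
$\left(x{\left(\frac{1}{-1 - 3} - f \right)} + I\right)^{2} = \left(0 - 12\right)^{2} = \left(-12\right)^{2} = 144$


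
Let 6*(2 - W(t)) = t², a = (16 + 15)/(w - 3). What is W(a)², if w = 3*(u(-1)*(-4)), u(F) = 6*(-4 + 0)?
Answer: 948167640121/237510022500 ≈ 3.9921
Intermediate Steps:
u(F) = -24 (u(F) = 6*(-4) = -24)
w = 288 (w = 3*(-24*(-4)) = 3*96 = 288)
a = 31/285 (a = (16 + 15)/(288 - 3) = 31/285 ≈ 0.10877)
W(t) = 2 - t²/6
W(a)² = (2 - (31/285)²/6)² = (2 - ⅙*961/81225)² = (2 - 961/487350)² = (973739/487350)² = 948167640121/237510022500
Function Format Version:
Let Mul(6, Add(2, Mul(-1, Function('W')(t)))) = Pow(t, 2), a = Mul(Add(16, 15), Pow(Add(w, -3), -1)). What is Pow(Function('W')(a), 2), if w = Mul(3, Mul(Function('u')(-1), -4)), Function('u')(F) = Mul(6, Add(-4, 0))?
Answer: Rational(948167640121, 237510022500) ≈ 3.9921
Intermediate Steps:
Function('u')(F) = -24 (Function('u')(F) = Mul(6, -4) = -24)
w = 288 (w = Mul(3, Mul(-24, -4)) = Mul(3, 96) = 288)
a = Rational(31, 285) (a = Mul(Add(16, 15), Pow(Add(288, -3), -1)) = Mul(31, Pow(285, -1)) = Mul(31, Rational(1, 285)) = Rational(31, 285) ≈ 0.10877)
Function('W')(t) = Add(2, Mul(Rational(-1, 6), Pow(t, 2)))
Pow(Function('W')(a), 2) = Pow(Add(2, Mul(Rational(-1, 6), Pow(Rational(31, 285), 2))), 2) = Pow(Add(2, Mul(Rational(-1, 6), Rational(961, 81225))), 2) = Pow(Add(2, Rational(-961, 487350)), 2) = Pow(Rational(973739, 487350), 2) = Rational(948167640121, 237510022500)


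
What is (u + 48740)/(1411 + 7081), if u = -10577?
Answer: 38163/8492 ≈ 4.4940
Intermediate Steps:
(u + 48740)/(1411 + 7081) = (-10577 + 48740)/(1411 + 7081) = 38163/8492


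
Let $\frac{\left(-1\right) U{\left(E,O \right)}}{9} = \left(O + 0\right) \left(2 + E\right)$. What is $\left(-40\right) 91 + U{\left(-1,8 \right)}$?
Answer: $-3712$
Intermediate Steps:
$U{\left(E,O \right)} = - 9 O \left(2 + E\right)$ ($U{\left(E,O \right)} = - 9 \left(O + 0\right) \left(2 + E\right) = - 9 O \left(2 + E\right)$)
$\left(-40\right) 91 + U{\left(-1,8 \right)} = \left(-40\right) 91 - 72 \left(2 - 1\right) = -3640 - 72 \cdot 1 = -3640 - 72 = -3712$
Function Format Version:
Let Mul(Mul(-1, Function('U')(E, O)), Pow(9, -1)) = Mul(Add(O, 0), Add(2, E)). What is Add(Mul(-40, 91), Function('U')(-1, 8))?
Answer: -3712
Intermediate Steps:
Function('U')(E, O) = Mul(-9, O, Add(2, E)) (Function('U')(E, O) = Mul(-9, Mul(Add(O, 0), Add(2, E))) = Mul(-9, Mul(O, Add(2, E))) = Mul(-9, O, Add(2, E)))
Add(Mul(-40, 91), Function('U')(-1, 8)) = Add(Mul(-40, 91), Mul(-9, 8, Add(2, -1))) = Add(-3640, Mul(-9, 8, 1)) = Add(-3640, -72) = -3712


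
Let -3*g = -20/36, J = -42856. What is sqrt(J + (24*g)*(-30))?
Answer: 14*I*sqrt(1974)/3 ≈ 207.34*I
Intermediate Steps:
g = 5/27 (g = -(-20)/(3*36) = -1/3*(-5/9) = 5/27 ≈ 0.18519)
sqrt(J + (24*g)*(-30)) = sqrt(-42856 + (24*(5/27))*(-30)) = sqrt(-42856 + (40/9)*(-30)) = sqrt(-42856 - 400/3) = sqrt(-128968/3) = 14*I*sqrt(1974)/3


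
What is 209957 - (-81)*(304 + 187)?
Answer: 249728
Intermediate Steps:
209957 - (-81)*(304 + 187) = 209957 - (-81)*491 = 209957 - 1*(-39771) = 209957 + 39771 = 249728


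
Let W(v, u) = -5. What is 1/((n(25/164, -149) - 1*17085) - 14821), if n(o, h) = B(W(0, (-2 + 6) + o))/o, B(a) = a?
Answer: -5/159694 ≈ -3.1310e-5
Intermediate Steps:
n(o, h) = -5/o
1/((n(25/164, -149) - 1*17085) - 14821) = 1/((-5/(25/164) - 1*17085) - 14821) = 1/((-5/(25*(1/164)) - 17085) - 14821) = 1/((-5/25/164 - 17085) - 14821) = 1/((-5*164/25 - 17085) - 14821) = 1/((-164/5 - 17085) - 14821) = 1/(-85589/5 - 14821) = 1/(-159694/5) = -5/159694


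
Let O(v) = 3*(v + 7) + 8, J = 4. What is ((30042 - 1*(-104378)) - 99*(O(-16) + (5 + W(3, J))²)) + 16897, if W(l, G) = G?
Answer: 145179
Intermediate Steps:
O(v) = 29 + 3*v (O(v) = 3*(7 + v) + 8 = (21 + 3*v) + 8 = 29 + 3*v)
((30042 - 1*(-104378)) - 99*(O(-16) + (5 + W(3, J))²)) + 16897 = ((30042 - 1*(-104378)) - 99*((29 + 3*(-16)) + (5 + 4)²)) + 16897 = ((30042 + 104378) - 99*((29 - 48) + 9²)) + 16897 = (134420 - 99*(-19 + 81)) + 16897 = (134420 - 99*62) + 16897 = (134420 - 6138) + 16897 = 128282 + 16897 = 145179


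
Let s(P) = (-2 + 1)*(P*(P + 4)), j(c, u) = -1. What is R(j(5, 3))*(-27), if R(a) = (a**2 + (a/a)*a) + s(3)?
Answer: 567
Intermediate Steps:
s(P) = -P*(4 + P)
R(a) = -21 + a + a**2 (R(a) = (a**2 + (a/a)*a) - 1*3*(4 + 3) = (a**2 + 1*a) - 1*3*7 = (a**2 + a) - 21 = (a + a**2) - 21 = -21 + a + a**2)
R(j(5, 3))*(-27) = (-21 - 1 + (-1)**2)*(-27) = (-21 - 1 + 1)*(-27) = -21*(-27) = 567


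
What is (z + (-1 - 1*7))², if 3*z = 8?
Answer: 256/9 ≈ 28.444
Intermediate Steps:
z = 8/3 (z = (⅓)*8 = 8/3 ≈ 2.6667)
(z + (-1 - 1*7))² = (8/3 + (-1 - 1*7))² = (8/3 + (-1 - 7))² = (8/3 - 8)² = (-16/3)² = 256/9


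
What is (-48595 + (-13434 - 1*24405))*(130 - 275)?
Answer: 12532930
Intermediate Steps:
(-48595 + (-13434 - 1*24405))*(130 - 275) = (-48595 + (-13434 - 24405))*(-145) = (-48595 - 37839)*(-145) = -86434*(-145) = 12532930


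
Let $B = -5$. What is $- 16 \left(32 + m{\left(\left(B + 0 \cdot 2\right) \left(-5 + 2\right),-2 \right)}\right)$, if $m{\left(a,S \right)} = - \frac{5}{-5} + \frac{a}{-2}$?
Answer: $-408$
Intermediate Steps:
$m{\left(a,S \right)} = 1 - \frac{a}{2}$ ($m{\left(a,S \right)} = \left(-5\right) \left(- \frac{1}{5}\right) + a \left(- \frac{1}{2}\right) = 1 - \frac{a}{2}$)
$- 16 \left(32 + m{\left(\left(B + 0 \cdot 2\right) \left(-5 + 2\right),-2 \right)}\right) = - 16 \left(32 + \left(1 - \frac{\left(-5 + 0 \cdot 2\right) \left(-5 + 2\right)}{2}\right)\right) = - 16 \left(32 + \left(1 - \frac{\left(-5 + 0\right) \left(-3\right)}{2}\right)\right) = - 16 \left(32 + \left(1 - \frac{\left(-5\right) \left(-3\right)}{2}\right)\right) = - 16 \left(32 + \left(1 - \frac{15}{2}\right)\right) = - 16 \left(32 - \frac{13}{2}\right) = \left(-16\right) \frac{51}{2} = -408$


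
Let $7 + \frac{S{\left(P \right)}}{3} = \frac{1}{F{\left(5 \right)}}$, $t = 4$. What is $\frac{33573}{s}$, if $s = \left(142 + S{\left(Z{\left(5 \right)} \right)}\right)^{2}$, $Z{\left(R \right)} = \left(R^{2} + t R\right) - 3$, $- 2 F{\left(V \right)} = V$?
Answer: $\frac{839325}{358801} \approx 2.3392$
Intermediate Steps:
$F{\left(V \right)} = - \frac{V}{2}$
$Z{\left(R \right)} = -3 + R^{2} + 4 R$ ($Z{\left(R \right)} = \left(R^{2} + 4 R\right) - 3 = -3 + R^{2} + 4 R$)
$S{\left(P \right)} = - \frac{111}{5}$ ($S{\left(P \right)} = -21 + \frac{3}{\left(- \frac{1}{2}\right) 5} = -21 + \frac{3}{- \frac{5}{2}} = -21 + 3 \left(- \frac{2}{5}\right) = -21 - \frac{6}{5} = - \frac{111}{5}$)
$s = \frac{358801}{25}$ ($s = \left(142 - \frac{111}{5}\right)^{2} = \left(\frac{599}{5}\right)^{2} = \frac{358801}{25} \approx 14352.0$)
$\frac{33573}{s} = \frac{33573}{\frac{358801}{25}} = 33573 \cdot \frac{25}{358801} = \frac{839325}{358801}$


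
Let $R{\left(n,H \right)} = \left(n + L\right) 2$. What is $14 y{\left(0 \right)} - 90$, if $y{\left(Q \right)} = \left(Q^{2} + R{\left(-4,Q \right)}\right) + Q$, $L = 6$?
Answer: $-34$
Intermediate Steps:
$R{\left(n,H \right)} = 12 + 2 n$ ($R{\left(n,H \right)} = \left(n + 6\right) 2 = \left(6 + n\right) 2 = 12 + 2 n$)
$y{\left(Q \right)} = 4 + Q + Q^{2}$ ($y{\left(Q \right)} = \left(Q^{2} + \left(12 + 2 \left(-4\right)\right)\right) + Q = \left(Q^{2} + \left(12 - 8\right)\right) + Q = \left(Q^{2} + 4\right) + Q = \left(4 + Q^{2}\right) + Q = 4 + Q + Q^{2}$)
$14 y{\left(0 \right)} - 90 = 14 \left(4 + 0 + 0^{2}\right) - 90 = 14 \left(4 + 0 + 0\right) - 90 = 14 \cdot 4 - 90 = 56 - 90 = -34$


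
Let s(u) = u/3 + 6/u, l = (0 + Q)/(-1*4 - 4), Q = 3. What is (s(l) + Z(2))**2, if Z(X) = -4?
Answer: 25921/64 ≈ 405.02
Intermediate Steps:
l = -3/8 (l = (0 + 3)/(-1*4 - 4) = 3/(-4 - 4) = 3/(-8) = 3*(-1/8) = -3/8 ≈ -0.37500)
s(u) = 6/u + u/3 (s(u) = u*(1/3) + 6/u = u/3 + 6/u = 6/u + u/3)
(s(l) + Z(2))**2 = ((6/(-3/8) + (1/3)*(-3/8)) - 4)**2 = ((6*(-8/3) - 1/8) - 4)**2 = ((-16 - 1/8) - 4)**2 = (-129/8 - 4)**2 = (-161/8)**2 = 25921/64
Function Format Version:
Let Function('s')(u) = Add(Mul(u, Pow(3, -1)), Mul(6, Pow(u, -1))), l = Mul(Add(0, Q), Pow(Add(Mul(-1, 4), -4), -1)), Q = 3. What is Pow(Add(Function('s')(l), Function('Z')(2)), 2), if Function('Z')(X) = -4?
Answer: Rational(25921, 64) ≈ 405.02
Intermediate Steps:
l = Rational(-3, 8) (l = Mul(Add(0, 3), Pow(Add(Mul(-1, 4), -4), -1)) = Mul(3, Pow(Add(-4, -4), -1)) = Mul(3, Pow(-8, -1)) = Mul(3, Rational(-1, 8)) = Rational(-3, 8) ≈ -0.37500)
Function('s')(u) = Add(Mul(6, Pow(u, -1)), Mul(Rational(1, 3), u)) (Function('s')(u) = Add(Mul(u, Rational(1, 3)), Mul(6, Pow(u, -1))) = Add(Mul(Rational(1, 3), u), Mul(6, Pow(u, -1))) = Add(Mul(6, Pow(u, -1)), Mul(Rational(1, 3), u)))
Pow(Add(Function('s')(l), Function('Z')(2)), 2) = Pow(Add(Add(Mul(6, Pow(Rational(-3, 8), -1)), Mul(Rational(1, 3), Rational(-3, 8))), -4), 2) = Pow(Add(Add(Mul(6, Rational(-8, 3)), Rational(-1, 8)), -4), 2) = Pow(Add(Add(-16, Rational(-1, 8)), -4), 2) = Pow(Add(Rational(-129, 8), -4), 2) = Pow(Rational(-161, 8), 2) = Rational(25921, 64)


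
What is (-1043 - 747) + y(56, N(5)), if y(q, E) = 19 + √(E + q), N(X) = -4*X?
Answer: -1765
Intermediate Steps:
(-1043 - 747) + y(56, N(5)) = (-1043 - 747) + (19 + √(-4*5 + 56)) = -1790 + (19 + √(-20 + 56)) = -1790 + (19 + √36) = -1790 + (19 + 6) = -1790 + 25 = -1765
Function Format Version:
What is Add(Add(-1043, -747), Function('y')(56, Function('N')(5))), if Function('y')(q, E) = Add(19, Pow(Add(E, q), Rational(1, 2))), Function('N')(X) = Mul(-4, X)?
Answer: -1765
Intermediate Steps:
Add(Add(-1043, -747), Function('y')(56, Function('N')(5))) = Add(Add(-1043, -747), Add(19, Pow(Add(Mul(-4, 5), 56), Rational(1, 2)))) = Add(-1790, Add(19, Pow(Add(-20, 56), Rational(1, 2)))) = Add(-1790, Add(19, Pow(36, Rational(1, 2)))) = Add(-1790, Add(19, 6)) = Add(-1790, 25) = -1765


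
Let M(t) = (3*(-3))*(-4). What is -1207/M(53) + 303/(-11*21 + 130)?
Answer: -1315/36 ≈ -36.528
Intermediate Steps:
M(t) = 36 (M(t) = -9*(-4) = 36)
-1207/M(53) + 303/(-11*21 + 130) = -1207/36 + 303/(-11*21 + 130) = -1207*1/36 + 303/(-231 + 130) = -1207/36 + 303/(-101) = -1207/36 + 303*(-1/101) = -1207/36 - 3 = -1315/36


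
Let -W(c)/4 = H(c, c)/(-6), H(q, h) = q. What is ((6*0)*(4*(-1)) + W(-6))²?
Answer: 16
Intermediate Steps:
W(c) = 2*c/3 (W(c) = -4*c/(-6) = -4*c*(-1)/6 = -(-2)*c/3 = 2*c/3)
((6*0)*(4*(-1)) + W(-6))² = ((6*0)*(4*(-1)) + (⅔)*(-6))² = (0*(-4) - 4)² = (0 - 4)² = (-4)² = 16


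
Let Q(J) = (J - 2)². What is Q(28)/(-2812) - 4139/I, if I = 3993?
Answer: -3584534/2807079 ≈ -1.2770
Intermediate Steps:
Q(J) = (-2 + J)²
Q(28)/(-2812) - 4139/I = (-2 + 28)²/(-2812) - 4139/3993 = 26²*(-1/2812) - 4139*1/3993 = 676*(-1/2812) - 4139/3993 = -169/703 - 4139/3993 = -3584534/2807079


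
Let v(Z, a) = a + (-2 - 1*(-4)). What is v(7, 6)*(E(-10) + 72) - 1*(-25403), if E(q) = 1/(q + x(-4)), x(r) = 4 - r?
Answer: 25975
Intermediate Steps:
v(Z, a) = 2 + a (v(Z, a) = a + (-2 + 4) = a + 2 = 2 + a)
E(q) = 1/(8 + q) (E(q) = 1/(q + (4 - 1*(-4))) = 1/(q + (4 + 4)) = 1/(q + 8) = 1/(8 + q))
v(7, 6)*(E(-10) + 72) - 1*(-25403) = (2 + 6)*(1/(8 - 10) + 72) - 1*(-25403) = 8*(1/(-2) + 72) + 25403 = 8*(-1/2 + 72) + 25403 = 8*(143/2) + 25403 = 572 + 25403 = 25975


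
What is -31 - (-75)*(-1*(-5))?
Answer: 344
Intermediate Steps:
-31 - (-75)*(-1*(-5)) = -31 - (-75)*5 = -31 - 15*(-25) = -31 + 375 = 344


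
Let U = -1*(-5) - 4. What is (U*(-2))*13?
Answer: -26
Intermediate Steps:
U = 1 (U = 5 - 4 = 1)
(U*(-2))*13 = (1*(-2))*13 = -2*13 = -26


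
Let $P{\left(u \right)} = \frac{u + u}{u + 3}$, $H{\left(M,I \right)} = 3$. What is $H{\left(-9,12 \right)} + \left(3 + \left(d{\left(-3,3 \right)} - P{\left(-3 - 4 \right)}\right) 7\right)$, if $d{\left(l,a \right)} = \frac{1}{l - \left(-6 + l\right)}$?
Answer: $- \frac{52}{3} \approx -17.333$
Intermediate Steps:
$d{\left(l,a \right)} = \frac{1}{6}$
$P{\left(u \right)} = \frac{2 u}{3 + u}$
$H{\left(-9,12 \right)} + \left(3 + \left(d{\left(-3,3 \right)} - P{\left(-3 - 4 \right)}\right) 7\right) = 3 + \left(3 + \left(\frac{1}{6} - \frac{2 \left(-3 - 4\right)}{3 - 7}\right) 7\right) = 3 + \left(3 + \left(\frac{1}{6} - 2 \left(-7\right) \frac{1}{3 - 7}\right) 7\right) = 3 + \left(3 + \left(\frac{1}{6} - 2 \left(-7\right) \frac{1}{-4}\right) 7\right) = 3 + \left(3 + \left(\frac{1}{6} - 2 \left(-7\right) \left(- \frac{1}{4}\right)\right) 7\right) = 3 + \left(3 + \left(\frac{1}{6} - \frac{7}{2}\right) 7\right) = 3 + \left(3 - \frac{70}{3}\right) = 3 - \frac{61}{3} = - \frac{52}{3}$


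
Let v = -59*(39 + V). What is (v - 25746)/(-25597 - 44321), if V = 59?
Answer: 15764/34959 ≈ 0.45093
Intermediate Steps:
v = -5782 (v = -59*(39 + 59) = -59*98 = -5782)
(v - 25746)/(-25597 - 44321) = (-5782 - 25746)/(-25597 - 44321) = -31528/(-69918) = -31528*(-1/69918) = 15764/34959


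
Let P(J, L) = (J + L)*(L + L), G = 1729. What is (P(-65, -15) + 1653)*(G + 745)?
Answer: 10027122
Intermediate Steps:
P(J, L) = 2*L*(J + L) (P(J, L) = (J + L)*(2*L) = 2*L*(J + L))
(P(-65, -15) + 1653)*(G + 745) = (2*(-15)*(-65 - 15) + 1653)*(1729 + 745) = (2*(-15)*(-80) + 1653)*2474 = (2400 + 1653)*2474 = 4053*2474 = 10027122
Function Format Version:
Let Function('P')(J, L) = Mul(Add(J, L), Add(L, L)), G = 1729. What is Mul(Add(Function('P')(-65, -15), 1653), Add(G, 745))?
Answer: 10027122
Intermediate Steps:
Function('P')(J, L) = Mul(2, L, Add(J, L)) (Function('P')(J, L) = Mul(Add(J, L), Mul(2, L)) = Mul(2, L, Add(J, L)))
Mul(Add(Function('P')(-65, -15), 1653), Add(G, 745)) = Mul(Add(Mul(2, -15, Add(-65, -15)), 1653), Add(1729, 745)) = Mul(Add(Mul(2, -15, -80), 1653), 2474) = Mul(Add(2400, 1653), 2474) = Mul(4053, 2474) = 10027122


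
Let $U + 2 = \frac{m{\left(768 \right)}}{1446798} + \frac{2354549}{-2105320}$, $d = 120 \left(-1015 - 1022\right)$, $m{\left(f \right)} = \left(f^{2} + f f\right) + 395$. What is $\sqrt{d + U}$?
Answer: $\frac{i \sqrt{141745217762809011733796239770}}{761493191340} \approx 494.41 i$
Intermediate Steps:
$m{\left(f \right)} = 395 + 2 f^{2}$ ($m{\left(f \right)} = \left(f^{2} + f^{2}\right) + 395 = 2 f^{2} + 395 = 395 + 2 f^{2}$)
$d = -244440$ ($d = 120 \left(-2037\right) = -244440$)
$U = - \frac{3507067093031}{1522986382680}$ ($U = -2 + \left(\frac{395 + 2 \cdot 768^{2}}{1446798} + \frac{2354549}{-2105320}\right) = -2 + \left(\left(395 + 2 \cdot 589824\right) \frac{1}{1446798} + 2354549 \left(- \frac{1}{2105320}\right)\right) = -2 - \left(\frac{2354549}{2105320} - \left(395 + 1179648\right) \frac{1}{1446798}\right) = -2 + \left(1180043 \cdot \frac{1}{1446798} - \frac{2354549}{2105320}\right) = -2 + \left(\frac{1180043}{1446798} - \frac{2354549}{2105320}\right) = -2 - \frac{461094327671}{1522986382680} = - \frac{3507067093031}{1522986382680} \approx -2.3028$)
$\sqrt{d + U} = \sqrt{-244440 - \frac{3507067093031}{1522986382680}} = \sqrt{- \frac{372282298449392231}{1522986382680}} = \frac{i \sqrt{141745217762809011733796239770}}{761493191340}$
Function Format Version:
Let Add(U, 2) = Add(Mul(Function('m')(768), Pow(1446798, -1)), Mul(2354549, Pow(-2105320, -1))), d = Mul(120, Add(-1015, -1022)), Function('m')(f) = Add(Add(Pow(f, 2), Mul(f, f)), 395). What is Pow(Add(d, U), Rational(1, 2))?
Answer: Mul(Rational(1, 761493191340), I, Pow(141745217762809011733796239770, Rational(1, 2))) ≈ Mul(494.41, I)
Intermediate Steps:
Function('m')(f) = Add(395, Mul(2, Pow(f, 2))) (Function('m')(f) = Add(Add(Pow(f, 2), Pow(f, 2)), 395) = Add(Mul(2, Pow(f, 2)), 395) = Add(395, Mul(2, Pow(f, 2))))
d = -244440 (d = Mul(120, -2037) = -244440)
U = Rational(-3507067093031, 1522986382680) (U = Add(-2, Add(Mul(Add(395, Mul(2, Pow(768, 2))), Pow(1446798, -1)), Mul(2354549, Pow(-2105320, -1)))) = Add(-2, Add(Mul(Add(395, Mul(2, 589824)), Rational(1, 1446798)), Mul(2354549, Rational(-1, 2105320)))) = Add(-2, Add(Mul(Add(395, 1179648), Rational(1, 1446798)), Rational(-2354549, 2105320))) = Add(-2, Add(Mul(1180043, Rational(1, 1446798)), Rational(-2354549, 2105320))) = Add(-2, Add(Rational(1180043, 1446798), Rational(-2354549, 2105320))) = Add(-2, Rational(-461094327671, 1522986382680)) = Rational(-3507067093031, 1522986382680) ≈ -2.3028)
Pow(Add(d, U), Rational(1, 2)) = Pow(Add(-244440, Rational(-3507067093031, 1522986382680)), Rational(1, 2)) = Pow(Rational(-372282298449392231, 1522986382680), Rational(1, 2)) = Mul(Rational(1, 761493191340), I, Pow(141745217762809011733796239770, Rational(1, 2)))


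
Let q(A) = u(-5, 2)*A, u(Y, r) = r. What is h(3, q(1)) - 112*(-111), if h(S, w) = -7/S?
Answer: 37289/3 ≈ 12430.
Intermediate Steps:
q(A) = 2*A
h(3, q(1)) - 112*(-111) = -7/3 - 112*(-111) = -7*⅓ + 12432 = -7/3 + 12432 = 37289/3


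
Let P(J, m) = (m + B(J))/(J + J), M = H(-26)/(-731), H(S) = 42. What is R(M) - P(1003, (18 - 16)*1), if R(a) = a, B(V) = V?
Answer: -48171/86258 ≈ -0.55845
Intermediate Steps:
M = -42/731 (M = 42/(-731) = 42*(-1/731) = -42/731 ≈ -0.057456)
P(J, m) = (J + m)/(2*J) (P(J, m) = (m + J)/(J + J) = (J + m)/((2*J)) = (J + m)*(1/(2*J)) = (J + m)/(2*J))
R(M) - P(1003, (18 - 16)*1) = -42/731 - (1003 + (18 - 16)*1)/(2*1003) = -42/731 - (1003 + 2*1)/(2*1003) = -42/731 - (1003 + 2)/(2*1003) = -42/731 - 1005/(2*1003) = -42/731 - 1*1005/2006 = -42/731 - 1005/2006 = -48171/86258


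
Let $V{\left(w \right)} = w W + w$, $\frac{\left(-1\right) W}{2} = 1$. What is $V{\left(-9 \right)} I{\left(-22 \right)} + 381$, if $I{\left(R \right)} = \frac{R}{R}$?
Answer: $390$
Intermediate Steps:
$W = -2$ ($W = \left(-2\right) 1 = -2$)
$V{\left(w \right)} = - w$ ($V{\left(w \right)} = w \left(-2\right) + w = - 2 w + w = - w$)
$I{\left(R \right)} = 1$
$V{\left(-9 \right)} I{\left(-22 \right)} + 381 = \left(-1\right) \left(-9\right) 1 + 381 = 9 \cdot 1 + 381 = 9 + 381 = 390$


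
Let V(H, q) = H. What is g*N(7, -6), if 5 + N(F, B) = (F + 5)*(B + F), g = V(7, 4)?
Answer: 49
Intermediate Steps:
g = 7
N(F, B) = -5 + (5 + F)*(B + F) (N(F, B) = -5 + (F + 5)*(B + F) = -5 + (5 + F)*(B + F))
g*N(7, -6) = 7*(-5 + 7² + 5*(-6) + 5*7 - 6*7) = 7*(-5 + 49 - 30 + 35 - 42) = 7*7 = 49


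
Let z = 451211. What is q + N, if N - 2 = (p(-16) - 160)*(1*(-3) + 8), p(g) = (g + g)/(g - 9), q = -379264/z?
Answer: -1787789458/2256055 ≈ -792.44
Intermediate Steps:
q = -379264/451211 ≈ -0.84055
p(g) = 2*g/(-9 + g) (p(g) = (2*g)/(-9 + g) = 2*g/(-9 + g))
N = -3958/5 (N = 2 + (2*(-16)/(-9 - 16) - 160)*(1*(-3) + 8) = 2 + (2*(-16)/(-25) - 160)*(-3 + 8) = 2 + (2*(-16)*(-1/25) - 160)*5 = 2 + (32/25 - 160)*5 = 2 - 3968/25*5 = 2 - 3968/5 = -3958/5 ≈ -791.60)
q + N = -379264/451211 - 3958/5 = -1787789458/2256055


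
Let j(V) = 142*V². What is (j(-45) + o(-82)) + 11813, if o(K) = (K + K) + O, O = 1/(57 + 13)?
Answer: 20943931/70 ≈ 2.9920e+5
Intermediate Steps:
O = 1/70 ≈ 0.014286
o(K) = 1/70 + 2*K (o(K) = (K + K) + 1/70 = 2*K + 1/70 = 1/70 + 2*K)
(j(-45) + o(-82)) + 11813 = (142*(-45)² + (1/70 + 2*(-82))) + 11813 = (142*2025 + (1/70 - 164)) + 11813 = (287550 - 11479/70) + 11813 = 20117021/70 + 11813 = 20943931/70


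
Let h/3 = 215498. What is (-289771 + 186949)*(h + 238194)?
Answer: -90965389536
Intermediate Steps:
h = 646494 (h = 3*215498 = 646494)
(-289771 + 186949)*(h + 238194) = (-289771 + 186949)*(646494 + 238194) = -102822*884688 = -90965389536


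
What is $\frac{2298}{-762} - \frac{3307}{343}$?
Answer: $- \frac{551358}{43561} \approx -12.657$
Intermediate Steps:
$\frac{2298}{-762} - \frac{3307}{343} = 2298 \left(- \frac{1}{762}\right) - \frac{3307}{343} = - \frac{383}{127} - \frac{3307}{343} = - \frac{551358}{43561}$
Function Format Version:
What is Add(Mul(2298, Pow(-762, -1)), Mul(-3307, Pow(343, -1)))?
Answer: Rational(-551358, 43561) ≈ -12.657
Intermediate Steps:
Add(Mul(2298, Pow(-762, -1)), Mul(-3307, Pow(343, -1))) = Add(Mul(2298, Rational(-1, 762)), Mul(-3307, Rational(1, 343))) = Add(Rational(-383, 127), Rational(-3307, 343)) = Rational(-551358, 43561)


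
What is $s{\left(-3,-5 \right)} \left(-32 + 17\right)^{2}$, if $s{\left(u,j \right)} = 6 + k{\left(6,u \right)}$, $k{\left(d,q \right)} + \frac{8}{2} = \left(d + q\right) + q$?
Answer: $450$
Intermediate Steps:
$k{\left(d,q \right)} = -4 + d + 2 q$ ($k{\left(d,q \right)} = -4 + \left(\left(d + q\right) + q\right) = -4 + \left(d + 2 q\right) = -4 + d + 2 q$)
$s{\left(u,j \right)} = 8 + 2 u$ ($s{\left(u,j \right)} = 6 + \left(-4 + 6 + 2 u\right) = 6 + \left(2 + 2 u\right) = 8 + 2 u$)
$s{\left(-3,-5 \right)} \left(-32 + 17\right)^{2} = \left(8 + 2 \left(-3\right)\right) \left(-32 + 17\right)^{2} = \left(8 - 6\right) \left(-15\right)^{2} = 2 \cdot 225 = 450$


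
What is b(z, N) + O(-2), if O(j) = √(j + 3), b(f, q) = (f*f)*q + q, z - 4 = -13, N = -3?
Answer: -245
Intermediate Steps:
z = -9 (z = 4 - 13 = -9)
b(f, q) = q + q*f² (b(f, q) = f²*q + q = q*f² + q = q + q*f²)
O(j) = √(3 + j)
b(z, N) + O(-2) = -3*(1 + (-9)²) + √(3 - 2) = -3*(1 + 81) + √1 = -3*82 + 1 = -246 + 1 = -245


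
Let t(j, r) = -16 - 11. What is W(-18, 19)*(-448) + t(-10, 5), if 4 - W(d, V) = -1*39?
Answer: -19291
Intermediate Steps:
W(d, V) = 43 (W(d, V) = 4 - (-1)*39 = 4 - 1*(-39) = 4 + 39 = 43)
t(j, r) = -27
W(-18, 19)*(-448) + t(-10, 5) = 43*(-448) - 27 = -19264 - 27 = -19291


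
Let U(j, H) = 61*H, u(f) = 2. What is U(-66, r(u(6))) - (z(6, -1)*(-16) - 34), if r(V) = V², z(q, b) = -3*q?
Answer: -10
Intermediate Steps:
U(-66, r(u(6))) - (z(6, -1)*(-16) - 34) = 61*2² - (-3*6*(-16) - 34) = 61*4 - (-18*(-16) - 34) = 244 - (288 - 34) = 244 - 1*254 = 244 - 254 = -10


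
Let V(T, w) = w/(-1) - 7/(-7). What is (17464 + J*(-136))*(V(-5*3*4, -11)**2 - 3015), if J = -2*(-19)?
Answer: -35301816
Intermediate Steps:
V(T, w) = 1 - w (V(T, w) = w*(-1) - 7*(-1/7) = -w + 1 = 1 - w)
J = 38
(17464 + J*(-136))*(V(-5*3*4, -11)**2 - 3015) = (17464 + 38*(-136))*((1 - 1*(-11))**2 - 3015) = (17464 - 5168)*((1 + 11)**2 - 3015) = 12296*(12**2 - 3015) = 12296*(144 - 3015) = 12296*(-2871) = -35301816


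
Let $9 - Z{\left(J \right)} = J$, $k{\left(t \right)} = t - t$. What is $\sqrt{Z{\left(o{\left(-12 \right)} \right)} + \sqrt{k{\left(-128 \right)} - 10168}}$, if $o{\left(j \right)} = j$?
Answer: $\sqrt{21 + 2 i \sqrt{2542}} \approx 7.874 + 6.4031 i$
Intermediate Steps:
$k{\left(t \right)} = 0$
$Z{\left(J \right)} = 9 - J$
$\sqrt{Z{\left(o{\left(-12 \right)} \right)} + \sqrt{k{\left(-128 \right)} - 10168}} = \sqrt{\left(9 - -12\right) + \sqrt{0 - 10168}} = \sqrt{\left(9 + 12\right) + \sqrt{-10168}} = \sqrt{21 + 2 i \sqrt{2542}}$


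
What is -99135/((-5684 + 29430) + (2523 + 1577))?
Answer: -11015/3094 ≈ -3.5601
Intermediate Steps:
-99135/((-5684 + 29430) + (2523 + 1577)) = -99135/(23746 + 4100) = -99135/27846 = -99135*1/27846 = -11015/3094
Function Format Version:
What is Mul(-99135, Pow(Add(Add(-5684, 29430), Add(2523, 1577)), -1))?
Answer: Rational(-11015, 3094) ≈ -3.5601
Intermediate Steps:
Mul(-99135, Pow(Add(Add(-5684, 29430), Add(2523, 1577)), -1)) = Mul(-99135, Pow(Add(23746, 4100), -1)) = Mul(-99135, Pow(27846, -1)) = Mul(-99135, Rational(1, 27846)) = Rational(-11015, 3094)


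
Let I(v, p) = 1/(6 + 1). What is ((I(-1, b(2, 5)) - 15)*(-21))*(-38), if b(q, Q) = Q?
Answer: -11856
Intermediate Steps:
I(v, p) = ⅐ (I(v, p) = 1/7 = ⅐)
((I(-1, b(2, 5)) - 15)*(-21))*(-38) = ((⅐ - 15)*(-21))*(-38) = -104/7*(-21)*(-38) = 312*(-38) = -11856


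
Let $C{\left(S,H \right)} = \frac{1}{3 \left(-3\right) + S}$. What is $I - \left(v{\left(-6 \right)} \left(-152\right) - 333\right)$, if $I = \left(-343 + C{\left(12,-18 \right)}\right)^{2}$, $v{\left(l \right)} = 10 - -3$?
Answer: $\frac{1077565}{9} \approx 1.1973 \cdot 10^{5}$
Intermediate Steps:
$C{\left(S,H \right)} = \frac{1}{-9 + S}$
$v{\left(l \right)} = 13$ ($v{\left(l \right)} = 10 + 3 = 13$)
$I = \frac{1056784}{9}$ ($I = \left(-343 + \frac{1}{-9 + 12}\right)^{2} = \left(-343 + \frac{1}{3}\right)^{2} = \left(- \frac{1028}{3}\right)^{2} = \frac{1056784}{9} \approx 1.1742 \cdot 10^{5}$)
$I - \left(v{\left(-6 \right)} \left(-152\right) - 333\right) = \frac{1056784}{9} - \left(13 \left(-152\right) - 333\right) = \frac{1056784}{9} - \left(-1976 - 333\right) = \frac{1056784}{9} - -2309 = \frac{1056784}{9} + 2309 = \frac{1077565}{9}$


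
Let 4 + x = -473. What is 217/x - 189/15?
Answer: -31136/2385 ≈ -13.055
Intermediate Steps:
x = -477 (x = -4 - 473 = -477)
217/x - 189/15 = 217/(-477) - 189/15 = 217*(-1/477) - 189*1/15 = -217/477 - 63/5 = -31136/2385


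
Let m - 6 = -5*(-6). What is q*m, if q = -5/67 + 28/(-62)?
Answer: -39348/2077 ≈ -18.945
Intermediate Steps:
m = 36 (m = 6 - 5*(-6) = 6 + 30 = 36)
q = -1093/2077 (q = -5*1/67 + 28*(-1/62) = -5/67 - 14/31 = -1093/2077 ≈ -0.52624)
q*m = -1093/2077*36 = -39348/2077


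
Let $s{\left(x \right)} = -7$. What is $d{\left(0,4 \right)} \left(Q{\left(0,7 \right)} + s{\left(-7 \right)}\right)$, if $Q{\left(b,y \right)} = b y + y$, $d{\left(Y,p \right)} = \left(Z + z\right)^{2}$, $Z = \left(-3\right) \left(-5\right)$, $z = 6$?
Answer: $0$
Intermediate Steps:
$Z = 15$
$d{\left(Y,p \right)} = 441$ ($d{\left(Y,p \right)} = \left(15 + 6\right)^{2} = 21^{2} = 441$)
$Q{\left(b,y \right)} = y + b y$
$d{\left(0,4 \right)} \left(Q{\left(0,7 \right)} + s{\left(-7 \right)}\right) = 441 \left(7 \left(1 + 0\right) - 7\right) = 441 \left(7 \cdot 1 - 7\right) = 441 \left(7 - 7\right) = 441 \cdot 0 = 0$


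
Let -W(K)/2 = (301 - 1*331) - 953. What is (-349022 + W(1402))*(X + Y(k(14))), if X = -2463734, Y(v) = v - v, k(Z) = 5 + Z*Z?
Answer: 855053667104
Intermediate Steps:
k(Z) = 5 + Z²
Y(v) = 0
W(K) = 1966 (W(K) = -2*((301 - 1*331) - 953) = -2*((301 - 331) - 953) = -2*(-30 - 953) = -2*(-983) = 1966)
(-349022 + W(1402))*(X + Y(k(14))) = (-349022 + 1966)*(-2463734 + 0) = -347056*(-2463734) = 855053667104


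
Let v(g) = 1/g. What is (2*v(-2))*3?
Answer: -3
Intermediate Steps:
(2*v(-2))*3 = (2/(-2))*3 = (2*(-½))*3 = -1*3 = -3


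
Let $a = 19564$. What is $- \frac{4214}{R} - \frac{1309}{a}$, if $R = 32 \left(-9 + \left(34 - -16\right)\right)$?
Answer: $- \frac{10520013}{3208496} \approx -3.2788$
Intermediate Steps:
$R = 1312$ ($R = 32 \left(-9 + \left(34 + 16\right)\right) = 32 \left(-9 + 50\right) = 32 \cdot 41 = 1312$)
$- \frac{4214}{R} - \frac{1309}{a} = - \frac{4214}{1312} - \frac{1309}{19564} = \left(-4214\right) \frac{1}{1312} - \frac{1309}{19564} = - \frac{2107}{656} - \frac{1309}{19564} = - \frac{10520013}{3208496}$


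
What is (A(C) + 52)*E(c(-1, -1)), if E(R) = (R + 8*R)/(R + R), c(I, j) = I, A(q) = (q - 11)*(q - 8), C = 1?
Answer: 549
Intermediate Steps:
A(q) = (-11 + q)*(-8 + q)
E(R) = 9/2 (E(R) = (9*R)/((2*R)) = (9*R)*(1/(2*R)) = 9/2)
(A(C) + 52)*E(c(-1, -1)) = ((88 + 1² - 19*1) + 52)*(9/2) = ((88 + 1 - 19) + 52)*(9/2) = (70 + 52)*(9/2) = 122*(9/2) = 549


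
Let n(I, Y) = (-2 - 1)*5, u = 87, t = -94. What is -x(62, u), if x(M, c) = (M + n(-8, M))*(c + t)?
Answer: 329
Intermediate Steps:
n(I, Y) = -15 (n(I, Y) = -3*5 = -15)
x(M, c) = (-94 + c)*(-15 + M) (x(M, c) = (M - 15)*(c - 94) = (-15 + M)*(-94 + c) = (-94 + c)*(-15 + M))
-x(62, u) = -(1410 - 94*62 - 15*87 + 62*87) = -(1410 - 5828 - 1305 + 5394) = -1*(-329) = 329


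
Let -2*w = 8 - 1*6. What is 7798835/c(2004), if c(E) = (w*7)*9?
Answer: -7798835/63 ≈ -1.2379e+5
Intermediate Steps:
w = -1 (w = -(8 - 1*6)/2 = -(8 - 6)/2 = -½*2 = -1)
c(E) = -63 (c(E) = -1*7*9 = -7*9 = -63)
7798835/c(2004) = 7798835/(-63) = 7798835*(-1/63) = -7798835/63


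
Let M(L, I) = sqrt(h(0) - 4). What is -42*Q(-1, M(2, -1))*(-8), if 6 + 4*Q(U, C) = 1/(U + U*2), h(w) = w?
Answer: -532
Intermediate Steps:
M(L, I) = 2*I (M(L, I) = sqrt(0 - 4) = sqrt(-4) = 2*I)
Q(U, C) = -3/2 + 1/(12*U) (Q(U, C) = -3/2 + 1/(4*(U + U*2)) = -3/2 + 1/(4*(U + 2*U)) = -3/2 + 1/(4*((3*U))) = -3/2 + (1/(3*U))/4 = -3/2 + 1/(12*U))
-42*Q(-1, M(2, -1))*(-8) = -7*(1 - 18*(-1))/(2*(-1))*(-8) = -7*(-1)*(1 + 18)/2*(-8) = -7*(-1)*19/2*(-8) = -42*(-19/12)*(-8) = (133/2)*(-8) = -532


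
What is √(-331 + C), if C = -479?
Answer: 9*I*√10 ≈ 28.461*I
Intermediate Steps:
√(-331 + C) = √(-331 - 479) = √(-810) = 9*I*√10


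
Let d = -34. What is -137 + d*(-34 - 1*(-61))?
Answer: -1055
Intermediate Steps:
-137 + d*(-34 - 1*(-61)) = -137 - 34*(-34 - 1*(-61)) = -137 - 34*(-34 + 61) = -137 - 34*27 = -137 - 918 = -1055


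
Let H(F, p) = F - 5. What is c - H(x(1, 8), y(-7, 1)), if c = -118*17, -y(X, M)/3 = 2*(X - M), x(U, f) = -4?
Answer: -1997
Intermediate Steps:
y(X, M) = -6*X + 6*M (y(X, M) = -6*(X - M) = -3*(-2*M + 2*X) = -6*X + 6*M)
H(F, p) = -5 + F
c = -2006
c - H(x(1, 8), y(-7, 1)) = -2006 - (-5 - 4) = -2006 - 1*(-9) = -2006 + 9 = -1997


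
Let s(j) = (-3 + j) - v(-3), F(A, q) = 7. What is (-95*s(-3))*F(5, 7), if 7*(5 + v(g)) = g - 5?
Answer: -95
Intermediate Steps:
v(g) = -40/7 + g/7 (v(g) = -5 + (g - 5)/7 = -5 + (-5 + g)/7 = -5 + (-5/7 + g/7) = -40/7 + g/7)
s(j) = 22/7 + j (s(j) = (-3 + j) - (-40/7 + (1/7)*(-3)) = (-3 + j) - (-40/7 - 3/7) = (-3 + j) - 1*(-43/7) = (-3 + j) + 43/7 = 22/7 + j)
(-95*s(-3))*F(5, 7) = -95*(22/7 - 3)*7 = -95*1/7*7 = -95/7*7 = -95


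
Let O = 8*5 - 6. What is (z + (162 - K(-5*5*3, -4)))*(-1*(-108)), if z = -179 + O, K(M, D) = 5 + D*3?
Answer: 2592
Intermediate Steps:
K(M, D) = 5 + 3*D
O = 34 (O = 40 - 6 = 34)
z = -145 (z = -179 + 34 = -145)
(z + (162 - K(-5*5*3, -4)))*(-1*(-108)) = (-145 + (162 - (5 + 3*(-4))))*(-1*(-108)) = (-145 + (162 - (5 - 12)))*108 = (-145 + (162 - 1*(-7)))*108 = (-145 + (162 + 7))*108 = (-145 + 169)*108 = 24*108 = 2592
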